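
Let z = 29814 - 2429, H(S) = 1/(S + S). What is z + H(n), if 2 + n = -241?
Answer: 13309109/486 ≈ 27385.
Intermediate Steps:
n = -243 (n = -2 - 241 = -243)
H(S) = 1/(2*S)
z = 27385
z + H(n) = 27385 + (½)/(-243) = 27385 + (½)*(-1/243) = 27385 - 1/486 = 13309109/486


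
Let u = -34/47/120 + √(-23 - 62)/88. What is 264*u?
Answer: -374/235 + 3*I*√85 ≈ -1.5915 + 27.659*I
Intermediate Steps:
u = -17/2820 + I*√85/88 (u = -34*1/47*(1/120) + √(-85)*(1/88) = -34/47*1/120 + (I*√85)*(1/88) = -17/2820 + I*√85/88 ≈ -0.0060284 + 0.10477*I)
264*u = 264*(-17/2820 + I*√85/88) = -374/235 + 3*I*√85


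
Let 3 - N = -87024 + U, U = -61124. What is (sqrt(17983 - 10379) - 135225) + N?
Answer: 12926 + 2*sqrt(1901) ≈ 13013.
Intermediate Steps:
N = 148151 (N = 3 - (-87024 - 61124) = 3 - 1*(-148148) = 3 + 148148 = 148151)
(sqrt(17983 - 10379) - 135225) + N = (sqrt(17983 - 10379) - 135225) + 148151 = (sqrt(7604) - 135225) + 148151 = (2*sqrt(1901) - 135225) + 148151 = (-135225 + 2*sqrt(1901)) + 148151 = 12926 + 2*sqrt(1901)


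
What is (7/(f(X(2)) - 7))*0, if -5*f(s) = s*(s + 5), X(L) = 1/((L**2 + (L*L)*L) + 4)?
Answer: 0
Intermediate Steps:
X(L) = 1/(4 + L**2 + L**3) (X(L) = 1/((L**2 + L**2*L) + 4) = 1/((L**2 + L**3) + 4) = 1/(4 + L**2 + L**3))
f(s) = -s*(5 + s)/5 (f(s) = -s*(s + 5)/5 = -s*(5 + s)/5)
(7/(f(X(2)) - 7))*0 = (7/(-(5 + 1/(4 + 2**2 + 2**3))/(5*(4 + 2**2 + 2**3)) - 7))*0 = (7/(-(5 + 1/(4 + 4 + 8))/(5*(4 + 4 + 8)) - 7))*0 = (7/(-1/5*(5 + 1/16)/16 - 7))*0 = (7/(-1/5*1/16*(5 + 1/16) - 7))*0 = (7/(-1/5*1/16*81/16 - 7))*0 = (7/(-81/1280 - 7))*0 = (7/(-9041/1280))*0 = -1280/9041*7*0 = -8960/9041*0 = 0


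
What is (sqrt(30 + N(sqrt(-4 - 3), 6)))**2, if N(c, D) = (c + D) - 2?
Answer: 34 + I*sqrt(7) ≈ 34.0 + 2.6458*I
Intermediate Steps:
N(c, D) = -2 + D + c (N(c, D) = (D + c) - 2 = -2 + D + c)
(sqrt(30 + N(sqrt(-4 - 3), 6)))**2 = (sqrt(30 + (-2 + 6 + sqrt(-4 - 3))))**2 = (sqrt(30 + (-2 + 6 + sqrt(-7))))**2 = (sqrt(30 + (-2 + 6 + I*sqrt(7))))**2 = (sqrt(30 + (4 + I*sqrt(7))))**2 = (sqrt(34 + I*sqrt(7)))**2 = 34 + I*sqrt(7)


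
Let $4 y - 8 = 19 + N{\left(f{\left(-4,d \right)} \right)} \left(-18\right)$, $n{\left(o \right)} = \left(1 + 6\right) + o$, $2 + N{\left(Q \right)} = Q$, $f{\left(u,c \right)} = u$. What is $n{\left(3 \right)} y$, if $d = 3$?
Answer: $\frac{675}{2} \approx 337.5$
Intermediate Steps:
$N{\left(Q \right)} = -2 + Q$
$n{\left(o \right)} = 7 + o$
$y = \frac{135}{4}$ ($y = 2 + \frac{19 + \left(-2 - 4\right) \left(-18\right)}{4} = 2 + \frac{19 - -108}{4} = 2 + \frac{19 + 108}{4} = 2 + \frac{1}{4} \cdot 127 = 2 + \frac{127}{4} = \frac{135}{4} \approx 33.75$)
$n{\left(3 \right)} y = \left(7 + 3\right) \frac{135}{4} = 10 \cdot \frac{135}{4} = \frac{675}{2}$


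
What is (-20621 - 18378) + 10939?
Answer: -28060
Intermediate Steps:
(-20621 - 18378) + 10939 = -38999 + 10939 = -28060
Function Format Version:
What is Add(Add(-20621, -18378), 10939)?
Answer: -28060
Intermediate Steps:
Add(Add(-20621, -18378), 10939) = Add(-38999, 10939) = -28060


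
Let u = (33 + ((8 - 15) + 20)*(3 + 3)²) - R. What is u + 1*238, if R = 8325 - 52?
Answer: -7534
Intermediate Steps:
R = 8273
u = -7772 (u = (33 + ((8 - 15) + 20)*(3 + 3)²) - 1*8273 = (33 + (-7 + 20)*6²) - 8273 = (33 + 13*36) - 8273 = (33 + 468) - 8273 = 501 - 8273 = -7772)
u + 1*238 = -7772 + 1*238 = -7772 + 238 = -7534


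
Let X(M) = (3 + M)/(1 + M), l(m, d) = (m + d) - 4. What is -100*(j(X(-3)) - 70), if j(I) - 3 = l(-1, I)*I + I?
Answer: 6700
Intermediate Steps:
l(m, d) = -4 + d + m (l(m, d) = (d + m) - 4 = -4 + d + m)
X(M) = (3 + M)/(1 + M)
j(I) = 3 + I + I*(-5 + I) (j(I) = 3 + ((-4 + I - 1)*I + I) = 3 + ((-5 + I)*I + I) = 3 + (I*(-5 + I) + I) = 3 + (I + I*(-5 + I)) = 3 + I + I*(-5 + I))
-100*(j(X(-3)) - 70) = -100*((3 + (3 - 3)/(1 - 3) + ((3 - 3)/(1 - 3))*(-5 + (3 - 3)/(1 - 3))) - 70) = -100*((3 + 0/(-2) + (0/(-2))*(-5 + 0/(-2))) - 70) = -100*((3 - ½*0 + (-½*0)*(-5 - ½*0)) - 70) = -100*((3 + 0 + 0*(-5 + 0)) - 70) = -100*((3 + 0 + 0*(-5)) - 70) = -100*((3 + 0 + 0) - 70) = -100*(3 - 70) = -100*(-67) = 6700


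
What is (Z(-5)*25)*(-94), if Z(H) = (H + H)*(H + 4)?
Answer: -23500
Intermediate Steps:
Z(H) = 2*H*(4 + H) (Z(H) = (2*H)*(4 + H) = 2*H*(4 + H))
(Z(-5)*25)*(-94) = ((2*(-5)*(4 - 5))*25)*(-94) = ((2*(-5)*(-1))*25)*(-94) = (10*25)*(-94) = 250*(-94) = -23500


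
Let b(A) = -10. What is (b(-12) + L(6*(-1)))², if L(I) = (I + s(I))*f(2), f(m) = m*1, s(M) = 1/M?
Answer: 4489/9 ≈ 498.78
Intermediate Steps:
s(M) = 1/M
f(m) = m
L(I) = 2*I + 2/I (L(I) = (I + 1/I)*2 = 2*I + 2/I)
(b(-12) + L(6*(-1)))² = (-10 + (2*(6*(-1)) + 2/((6*(-1)))))² = (-10 + (2*(-6) + 2/(-6)))² = (-10 + (-12 + 2*(-⅙)))² = (-10 + (-12 - ⅓))² = (-10 - 37/3)² = (-67/3)² = 4489/9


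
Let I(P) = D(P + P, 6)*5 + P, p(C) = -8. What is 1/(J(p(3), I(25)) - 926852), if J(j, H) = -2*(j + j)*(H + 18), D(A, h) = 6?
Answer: -1/924516 ≈ -1.0816e-6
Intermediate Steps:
I(P) = 30 + P (I(P) = 6*5 + P = 30 + P)
J(j, H) = -4*j*(18 + H) (J(j, H) = -2*2*j*(18 + H) = -4*j*(18 + H))
1/(J(p(3), I(25)) - 926852) = 1/(-4*(-8)*(18 + (30 + 25)) - 926852) = 1/(-4*(-8)*(18 + 55) - 926852) = 1/(-4*(-8)*73 - 926852) = 1/(2336 - 926852) = 1/(-924516) = -1/924516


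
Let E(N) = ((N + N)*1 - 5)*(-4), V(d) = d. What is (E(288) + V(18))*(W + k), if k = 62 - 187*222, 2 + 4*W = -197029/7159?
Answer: 1345132517927/14318 ≈ 9.3947e+7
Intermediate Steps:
W = -211347/28636 (W = -1/2 + (-197029/7159)/4 = -1/2 + (-197029*1/7159)/4 = -1/2 + (1/4)*(-197029/7159) = -1/2 - 197029/28636 = -211347/28636 ≈ -7.3805)
E(N) = 20 - 8*N (E(N) = ((2*N)*1 - 5)*(-4) = (2*N - 5)*(-4) = (-5 + 2*N)*(-4) = 20 - 8*N)
k = -41452 (k = 62 - 41514 = -41452)
(E(288) + V(18))*(W + k) = ((20 - 8*288) + 18)*(-211347/28636 - 41452) = ((20 - 2304) + 18)*(-1187230819/28636) = (-2284 + 18)*(-1187230819/28636) = -2266*(-1187230819/28636) = 1345132517927/14318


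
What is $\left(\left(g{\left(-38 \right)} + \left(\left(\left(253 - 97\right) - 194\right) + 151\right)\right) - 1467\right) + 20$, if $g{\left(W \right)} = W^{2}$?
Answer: $110$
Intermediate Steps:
$\left(\left(g{\left(-38 \right)} + \left(\left(\left(253 - 97\right) - 194\right) + 151\right)\right) - 1467\right) + 20 = \left(\left(\left(-38\right)^{2} + \left(\left(\left(253 - 97\right) - 194\right) + 151\right)\right) - 1467\right) + 20 = \left(\left(1444 + \left(\left(156 - 194\right) + 151\right)\right) - 1467\right) + 20 = \left(\left(1444 + \left(-38 + 151\right)\right) - 1467\right) + 20 = \left(\left(1444 + 113\right) - 1467\right) + 20 = \left(1557 - 1467\right) + 20 = 90 + 20 = 110$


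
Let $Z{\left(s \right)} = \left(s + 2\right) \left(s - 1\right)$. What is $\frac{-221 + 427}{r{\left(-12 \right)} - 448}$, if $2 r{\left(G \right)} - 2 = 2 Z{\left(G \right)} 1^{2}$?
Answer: $- \frac{206}{317} \approx -0.64984$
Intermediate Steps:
$Z{\left(s \right)} = \left(-1 + s\right) \left(2 + s\right)$ ($Z{\left(s \right)} = \left(2 + s\right) \left(-1 + s\right) = \left(-1 + s\right) \left(2 + s\right)$)
$r{\left(G \right)} = -1 + G + G^{2}$ ($r{\left(G \right)} = 1 + \frac{2 \left(-2 + G + G^{2}\right) 1^{2}}{2} = 1 + \frac{\left(-4 + 2 G + 2 G^{2}\right) 1}{2} = 1 + \frac{-4 + 2 G + 2 G^{2}}{2} = 1 + \left(-2 + G + G^{2}\right) = -1 + G + G^{2}$)
$\frac{-221 + 427}{r{\left(-12 \right)} - 448} = \frac{-221 + 427}{\left(-1 - 12 + \left(-12\right)^{2}\right) - 448} = \frac{206}{\left(-1 - 12 + 144\right) - 448} = \frac{206}{131 - 448} = \frac{206}{-317} = 206 \left(- \frac{1}{317}\right) = - \frac{206}{317}$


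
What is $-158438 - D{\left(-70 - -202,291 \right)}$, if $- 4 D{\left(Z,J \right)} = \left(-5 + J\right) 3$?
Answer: $- \frac{316447}{2} \approx -1.5822 \cdot 10^{5}$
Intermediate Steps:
$D{\left(Z,J \right)} = \frac{15}{4} - \frac{3 J}{4}$ ($D{\left(Z,J \right)} = - \frac{\left(-5 + J\right) 3}{4} = - \frac{-15 + 3 J}{4} = \frac{15}{4} - \frac{3 J}{4}$)
$-158438 - D{\left(-70 - -202,291 \right)} = -158438 - \left(\frac{15}{4} - \frac{873}{4}\right) = -158438 - - \frac{429}{2} = -158438 + \frac{429}{2} = - \frac{316447}{2}$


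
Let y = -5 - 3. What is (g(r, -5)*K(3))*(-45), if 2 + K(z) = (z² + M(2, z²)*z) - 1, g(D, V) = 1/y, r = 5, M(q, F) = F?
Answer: 1485/8 ≈ 185.63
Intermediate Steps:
y = -8
g(D, V) = -⅛ (g(D, V) = 1/(-8) = -⅛)
K(z) = -3 + z² + z³ (K(z) = -2 + ((z² + z²*z) - 1) = -2 + ((z² + z³) - 1) = -2 + (-1 + z² + z³) = -3 + z² + z³)
(g(r, -5)*K(3))*(-45) = -(-3 + 3² + 3³)/8*(-45) = -(-3 + 9 + 27)/8*(-45) = -⅛*33*(-45) = -33/8*(-45) = 1485/8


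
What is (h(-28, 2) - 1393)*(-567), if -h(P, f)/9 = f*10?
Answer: 891891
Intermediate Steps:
h(P, f) = -90*f (h(P, f) = -9*f*10 = -90*f)
(h(-28, 2) - 1393)*(-567) = (-90*2 - 1393)*(-567) = (-180 - 1393)*(-567) = -1573*(-567) = 891891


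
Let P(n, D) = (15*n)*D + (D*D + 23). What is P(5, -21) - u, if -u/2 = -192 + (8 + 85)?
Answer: -1309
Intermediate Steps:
P(n, D) = 23 + D**2 + 15*D*n (P(n, D) = 15*D*n + (D**2 + 23) = 15*D*n + (23 + D**2) = 23 + D**2 + 15*D*n)
u = 198 (u = -2*(-192 + (8 + 85)) = -2*(-192 + 93) = -2*(-99) = 198)
P(5, -21) - u = (23 + (-21)**2 + 15*(-21)*5) - 1*198 = (23 + 441 - 1575) - 198 = -1111 - 198 = -1309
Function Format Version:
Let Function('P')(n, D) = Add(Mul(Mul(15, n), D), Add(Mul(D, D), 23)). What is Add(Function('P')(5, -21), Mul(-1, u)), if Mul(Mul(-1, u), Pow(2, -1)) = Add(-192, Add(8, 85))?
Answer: -1309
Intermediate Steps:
Function('P')(n, D) = Add(23, Pow(D, 2), Mul(15, D, n)) (Function('P')(n, D) = Add(Mul(15, D, n), Add(Pow(D, 2), 23)) = Add(Mul(15, D, n), Add(23, Pow(D, 2))) = Add(23, Pow(D, 2), Mul(15, D, n)))
u = 198 (u = Mul(-2, Add(-192, Add(8, 85))) = Mul(-2, Add(-192, 93)) = Mul(-2, -99) = 198)
Add(Function('P')(5, -21), Mul(-1, u)) = Add(Add(23, Pow(-21, 2), Mul(15, -21, 5)), Mul(-1, 198)) = Add(Add(23, 441, -1575), -198) = Add(-1111, -198) = -1309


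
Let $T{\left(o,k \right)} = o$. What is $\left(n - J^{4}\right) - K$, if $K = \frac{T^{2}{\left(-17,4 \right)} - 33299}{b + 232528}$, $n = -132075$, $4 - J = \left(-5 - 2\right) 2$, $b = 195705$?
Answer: $- \frac{101513027873}{428233} \approx -2.3705 \cdot 10^{5}$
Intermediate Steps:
$J = 18$ ($J = 4 - \left(-5 - 2\right) 2 = 4 - \left(-7\right) 2 = 4 - -14 = 4 + 14 = 18$)
$K = - \frac{33010}{428233}$ ($K = \frac{\left(-17\right)^{2} - 33299}{195705 + 232528} = \frac{289 - 33299}{428233} = \left(-33010\right) \frac{1}{428233} = - \frac{33010}{428233} \approx -0.077084$)
$\left(n - J^{4}\right) - K = \left(-132075 - 18^{4}\right) - - \frac{33010}{428233} = \left(-132075 - 104976\right) + \frac{33010}{428233} = -237051 + \frac{33010}{428233} = - \frac{101513027873}{428233}$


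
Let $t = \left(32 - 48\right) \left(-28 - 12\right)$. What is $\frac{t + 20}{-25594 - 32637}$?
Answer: $- \frac{660}{58231} \approx -0.011334$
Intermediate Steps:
$t = 640$ ($t = - 16 \left(-28 - 12\right) = \left(-16\right) \left(-40\right) = 640$)
$\frac{t + 20}{-25594 - 32637} = \frac{640 + 20}{-25594 - 32637} = \frac{660}{-58231} = 660 \left(- \frac{1}{58231}\right) = - \frac{660}{58231}$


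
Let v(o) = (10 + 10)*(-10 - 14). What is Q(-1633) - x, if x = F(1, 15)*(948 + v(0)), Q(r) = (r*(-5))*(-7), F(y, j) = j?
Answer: -64175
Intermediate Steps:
Q(r) = 35*r (Q(r) = -5*r*(-7) = 35*r)
v(o) = -480 (v(o) = 20*(-24) = -480)
x = 7020 (x = 15*(948 - 480) = 15*468 = 7020)
Q(-1633) - x = 35*(-1633) - 1*7020 = -57155 - 7020 = -64175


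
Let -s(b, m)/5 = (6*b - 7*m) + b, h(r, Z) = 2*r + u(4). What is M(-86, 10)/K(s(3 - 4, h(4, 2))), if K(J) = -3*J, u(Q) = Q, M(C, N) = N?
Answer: -2/273 ≈ -0.0073260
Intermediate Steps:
h(r, Z) = 4 + 2*r (h(r, Z) = 2*r + 4 = 4 + 2*r)
s(b, m) = -35*b + 35*m (s(b, m) = -5*((6*b - 7*m) + b) = -5*((-7*m + 6*b) + b) = -5*(-7*m + 7*b) = -35*b + 35*m)
M(-86, 10)/K(s(3 - 4, h(4, 2))) = 10/((-3*(-35*(3 - 4) + 35*(4 + 2*4)))) = 10/((-3*(-35*(-1) + 35*(4 + 8)))) = 10/((-3*(35 + 35*12))) = 10/((-3*(35 + 420))) = 10/((-3*455)) = 10/(-1365) = 10*(-1/1365) = -2/273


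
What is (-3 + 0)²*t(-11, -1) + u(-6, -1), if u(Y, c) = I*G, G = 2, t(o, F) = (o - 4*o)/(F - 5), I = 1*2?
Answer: -91/2 ≈ -45.500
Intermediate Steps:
I = 2
t(o, F) = -3*o/(-5 + F) (t(o, F) = (-3*o)/(-5 + F) = -3*o/(-5 + F))
u(Y, c) = 4 (u(Y, c) = 2*2 = 4)
(-3 + 0)²*t(-11, -1) + u(-6, -1) = (-3 + 0)²*(-3*(-11)/(-5 - 1)) + 4 = (-3)²*(-3*(-11)/(-6)) + 4 = 9*(-3*(-11)*(-⅙)) + 4 = 9*(-11/2) + 4 = -99/2 + 4 = -91/2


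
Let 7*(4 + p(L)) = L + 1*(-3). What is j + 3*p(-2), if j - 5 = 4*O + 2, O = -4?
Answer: -162/7 ≈ -23.143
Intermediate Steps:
p(L) = -31/7 + L/7 (p(L) = -4 + (L + 1*(-3))/7 = -4 + (L - 3)/7 = -4 + (-3 + L)/7 = -4 + (-3/7 + L/7) = -31/7 + L/7)
j = -9 (j = 5 + (4*(-4) + 2) = 5 + (-16 + 2) = 5 - 14 = -9)
j + 3*p(-2) = -9 + 3*(-31/7 + (⅐)*(-2)) = -9 + 3*(-31/7 - 2/7) = -9 + 3*(-33/7) = -9 - 99/7 = -162/7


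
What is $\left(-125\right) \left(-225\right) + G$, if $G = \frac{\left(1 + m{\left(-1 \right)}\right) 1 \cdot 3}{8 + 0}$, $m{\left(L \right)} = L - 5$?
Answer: $\frac{224985}{8} \approx 28123.0$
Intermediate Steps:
$m{\left(L \right)} = -5 + L$
$G = - \frac{15}{8}$ ($G = \frac{\left(1 - 6\right) 1 \cdot 3}{8 + 0} = \frac{\left(1 - 6\right) 1 \cdot 3}{8} = \left(-5\right) 1 \cdot 3 \cdot \frac{1}{8} = \left(-5\right) 3 \cdot \frac{1}{8} = \left(-15\right) \frac{1}{8} = - \frac{15}{8} \approx -1.875$)
$\left(-125\right) \left(-225\right) + G = \left(-125\right) \left(-225\right) - \frac{15}{8} = 28125 - \frac{15}{8} = \frac{224985}{8}$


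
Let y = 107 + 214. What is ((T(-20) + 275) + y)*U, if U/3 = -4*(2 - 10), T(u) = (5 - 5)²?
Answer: 57216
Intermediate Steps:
T(u) = 0 (T(u) = 0² = 0)
U = 96 (U = 3*(-4*(2 - 10)) = 3*(-4*(-8)) = 3*32 = 96)
y = 321
((T(-20) + 275) + y)*U = ((0 + 275) + 321)*96 = (275 + 321)*96 = 596*96 = 57216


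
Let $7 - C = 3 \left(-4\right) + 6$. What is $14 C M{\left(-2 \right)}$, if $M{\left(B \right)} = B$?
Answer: $-364$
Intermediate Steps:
$C = 13$ ($C = 7 - \left(3 \left(-4\right) + 6\right) = 7 - \left(-12 + 6\right) = 7 - -6 = 7 + 6 = 13$)
$14 C M{\left(-2 \right)} = 14 \cdot 13 \left(-2\right) = 182 \left(-2\right) = -364$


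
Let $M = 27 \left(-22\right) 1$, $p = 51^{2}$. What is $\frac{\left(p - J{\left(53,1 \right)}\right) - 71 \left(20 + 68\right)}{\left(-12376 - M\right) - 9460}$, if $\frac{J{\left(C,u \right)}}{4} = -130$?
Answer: $\frac{3127}{21242} \approx 0.14721$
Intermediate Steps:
$J{\left(C,u \right)} = -520$ ($J{\left(C,u \right)} = 4 \left(-130\right) = -520$)
$p = 2601$
$M = -594$ ($M = \left(-594\right) 1 = -594$)
$\frac{\left(p - J{\left(53,1 \right)}\right) - 71 \left(20 + 68\right)}{\left(-12376 - M\right) - 9460} = \frac{\left(2601 - -520\right) - 71 \left(20 + 68\right)}{\left(-12376 - -594\right) - 9460} = \frac{\left(2601 + 520\right) - 6248}{\left(-12376 + 594\right) - 9460} = \frac{3121 - 6248}{-11782 - 9460} = - \frac{3127}{-21242} = \left(-3127\right) \left(- \frac{1}{21242}\right) = \frac{3127}{21242}$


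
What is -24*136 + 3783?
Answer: 519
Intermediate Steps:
-24*136 + 3783 = -3264 + 3783 = 519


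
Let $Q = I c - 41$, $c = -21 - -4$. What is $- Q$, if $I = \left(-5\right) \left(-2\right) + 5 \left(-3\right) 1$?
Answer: $-44$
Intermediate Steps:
$c = -17$ ($c = -21 + 4 = -17$)
$I = -5$ ($I = 10 - 15 = -5$)
$Q = 44$ ($Q = \left(-5\right) \left(-17\right) - 41 = 85 - 41 = 44$)
$- Q = \left(-1\right) 44 = -44$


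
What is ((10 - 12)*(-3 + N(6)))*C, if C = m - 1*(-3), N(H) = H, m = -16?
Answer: 78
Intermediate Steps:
C = -13 (C = -16 - 1*(-3) = -16 + 3 = -13)
((10 - 12)*(-3 + N(6)))*C = ((10 - 12)*(-3 + 6))*(-13) = -2*3*(-13) = -6*(-13) = 78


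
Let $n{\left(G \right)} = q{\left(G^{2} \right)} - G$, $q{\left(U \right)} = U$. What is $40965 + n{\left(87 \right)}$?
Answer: $48447$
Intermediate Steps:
$n{\left(G \right)} = G^{2} - G$
$40965 + n{\left(87 \right)} = 40965 + 87 \left(-1 + 87\right) = 40965 + 87 \cdot 86 = 40965 + 7482 = 48447$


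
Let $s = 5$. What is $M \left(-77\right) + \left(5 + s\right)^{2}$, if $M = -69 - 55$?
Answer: $9648$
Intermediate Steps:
$M = -124$
$M \left(-77\right) + \left(5 + s\right)^{2} = \left(-124\right) \left(-77\right) + \left(5 + 5\right)^{2} = 9548 + 10^{2} = 9548 + 100 = 9648$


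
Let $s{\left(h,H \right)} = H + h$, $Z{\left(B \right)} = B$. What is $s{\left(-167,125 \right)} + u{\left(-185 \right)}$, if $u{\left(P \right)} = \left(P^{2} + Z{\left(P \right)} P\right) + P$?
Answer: $68223$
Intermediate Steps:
$u{\left(P \right)} = P + 2 P^{2}$ ($u{\left(P \right)} = \left(P^{2} + P P\right) + P = \left(P^{2} + P^{2}\right) + P = 2 P^{2} + P = P + 2 P^{2}$)
$s{\left(-167,125 \right)} + u{\left(-185 \right)} = \left(125 - 167\right) - 185 \left(1 + 2 \left(-185\right)\right) = -42 - 185 \left(1 - 370\right) = -42 - -68265 = -42 + 68265 = 68223$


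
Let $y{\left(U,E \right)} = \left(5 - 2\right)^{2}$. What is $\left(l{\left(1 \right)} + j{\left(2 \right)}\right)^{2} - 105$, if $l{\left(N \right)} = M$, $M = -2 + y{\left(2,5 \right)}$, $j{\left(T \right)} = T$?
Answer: $-24$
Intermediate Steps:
$y{\left(U,E \right)} = 9$ ($y{\left(U,E \right)} = 3^{2} = 9$)
$M = 7$ ($M = -2 + 9 = 7$)
$l{\left(N \right)} = 7$
$\left(l{\left(1 \right)} + j{\left(2 \right)}\right)^{2} - 105 = \left(7 + 2\right)^{2} - 105 = 9^{2} - 105 = 81 - 105 = -24$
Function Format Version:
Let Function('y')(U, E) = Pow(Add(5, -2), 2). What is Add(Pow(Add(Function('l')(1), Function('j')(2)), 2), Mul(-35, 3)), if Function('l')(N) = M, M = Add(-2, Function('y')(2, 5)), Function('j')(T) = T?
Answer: -24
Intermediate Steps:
Function('y')(U, E) = 9 (Function('y')(U, E) = Pow(3, 2) = 9)
M = 7 (M = Add(-2, 9) = 7)
Function('l')(N) = 7
Add(Pow(Add(Function('l')(1), Function('j')(2)), 2), Mul(-35, 3)) = Add(Pow(Add(7, 2), 2), Mul(-35, 3)) = Add(Pow(9, 2), -105) = Add(81, -105) = -24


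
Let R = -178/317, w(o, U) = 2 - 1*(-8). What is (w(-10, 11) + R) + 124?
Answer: 42300/317 ≈ 133.44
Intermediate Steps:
w(o, U) = 10 (w(o, U) = 2 + 8 = 10)
R = -178/317 (R = -178*1/317 = -178/317 ≈ -0.56151)
(w(-10, 11) + R) + 124 = (10 - 178/317) + 124 = 2992/317 + 124 = 42300/317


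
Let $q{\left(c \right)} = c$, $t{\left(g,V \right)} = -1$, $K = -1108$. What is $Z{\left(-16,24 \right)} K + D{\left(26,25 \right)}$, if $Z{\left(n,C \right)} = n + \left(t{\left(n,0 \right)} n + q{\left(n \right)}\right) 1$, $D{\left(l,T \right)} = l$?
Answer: $17754$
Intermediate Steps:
$Z{\left(n,C \right)} = n$ ($Z{\left(n,C \right)} = n + \left(- n + n\right) 1 = n + 0 \cdot 1 = n + 0 = n$)
$Z{\left(-16,24 \right)} K + D{\left(26,25 \right)} = \left(-16\right) \left(-1108\right) + 26 = 17728 + 26 = 17754$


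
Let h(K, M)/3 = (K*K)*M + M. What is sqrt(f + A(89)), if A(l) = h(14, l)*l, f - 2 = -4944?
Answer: sqrt(4676369) ≈ 2162.5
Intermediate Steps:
f = -4942 (f = 2 - 4944 = -4942)
h(K, M) = 3*M + 3*M*K**2 (h(K, M) = 3*((K*K)*M + M) = 3*(K**2*M + M) = 3*(M*K**2 + M) = 3*(M + M*K**2) = 3*M + 3*M*K**2)
A(l) = 591*l**2 (A(l) = (3*l*(1 + 14**2))*l = (3*l*(1 + 196))*l = (3*l*197)*l = (591*l)*l = 591*l**2)
sqrt(f + A(89)) = sqrt(-4942 + 591*89**2) = sqrt(-4942 + 591*7921) = sqrt(-4942 + 4681311) = sqrt(4676369)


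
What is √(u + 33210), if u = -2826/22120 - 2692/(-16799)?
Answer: √286606755830541191255/92898470 ≈ 182.24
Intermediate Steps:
u = 6036533/185796940 (u = -2826*1/22120 - 2692*(-1/16799) = -1413/11060 + 2692/16799 = 6036533/185796940 ≈ 0.032490)
√(u + 33210) = √(6036533/185796940 + 33210) = √(6170322413933/185796940) = √286606755830541191255/92898470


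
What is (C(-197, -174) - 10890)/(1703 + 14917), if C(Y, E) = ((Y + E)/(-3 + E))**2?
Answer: -341035169/520687980 ≈ -0.65497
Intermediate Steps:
C(Y, E) = (E + Y)**2/(-3 + E)**2 (C(Y, E) = ((E + Y)/(-3 + E))**2 = (E + Y)**2/(-3 + E)**2)
(C(-197, -174) - 10890)/(1703 + 14917) = ((-174 - 197)**2/(-3 - 174)**2 - 10890)/(1703 + 14917) = ((-371)**2/(-177)**2 - 10890)/16620 = ((1/31329)*137641 - 10890)*(1/16620) = (137641/31329 - 10890)*(1/16620) = -341035169/31329*1/16620 = -341035169/520687980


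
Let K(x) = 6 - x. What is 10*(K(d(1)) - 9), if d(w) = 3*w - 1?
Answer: -50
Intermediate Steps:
d(w) = -1 + 3*w
10*(K(d(1)) - 9) = 10*((6 - (-1 + 3*1)) - 9) = 10*((6 - (-1 + 3)) - 9) = 10*((6 - 1*2) - 9) = 10*((6 - 2) - 9) = 10*(4 - 9) = 10*(-5) = -50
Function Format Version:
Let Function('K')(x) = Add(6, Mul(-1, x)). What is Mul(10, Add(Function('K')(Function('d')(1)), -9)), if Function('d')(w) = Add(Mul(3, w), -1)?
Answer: -50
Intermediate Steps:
Function('d')(w) = Add(-1, Mul(3, w))
Mul(10, Add(Function('K')(Function('d')(1)), -9)) = Mul(10, Add(Add(6, Mul(-1, Add(-1, Mul(3, 1)))), -9)) = Mul(10, Add(Add(6, Mul(-1, Add(-1, 3))), -9)) = Mul(10, Add(Add(6, Mul(-1, 2)), -9)) = Mul(10, Add(Add(6, -2), -9)) = Mul(10, Add(4, -9)) = Mul(10, -5) = -50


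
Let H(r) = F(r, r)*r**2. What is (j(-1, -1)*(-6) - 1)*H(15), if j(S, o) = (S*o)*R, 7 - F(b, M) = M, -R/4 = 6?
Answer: -257400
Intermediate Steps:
R = -24 (R = -4*6 = -24)
F(b, M) = 7 - M
j(S, o) = -24*S*o (j(S, o) = (S*o)*(-24) = -24*S*o)
H(r) = r**2*(7 - r) (H(r) = (7 - r)*r**2 = r**2*(7 - r))
(j(-1, -1)*(-6) - 1)*H(15) = (-24*(-1)*(-1)*(-6) - 1)*(15**2*(7 - 1*15)) = (-24*(-6) - 1)*(225*(7 - 15)) = (144 - 1)*(225*(-8)) = 143*(-1800) = -257400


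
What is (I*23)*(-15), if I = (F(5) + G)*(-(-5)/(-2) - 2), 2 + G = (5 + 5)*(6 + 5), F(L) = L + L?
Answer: 183195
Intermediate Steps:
F(L) = 2*L
G = 108 (G = -2 + (5 + 5)*(6 + 5) = -2 + 10*11 = -2 + 110 = 108)
I = -531 (I = (2*5 + 108)*(-(-5)/(-2) - 2) = (10 + 108)*(-(-5)*(-1)/2 - 2) = 118*(-5*1/2 - 2) = 118*(-5/2 - 2) = 118*(-9/2) = -531)
(I*23)*(-15) = -531*23*(-15) = -12213*(-15) = 183195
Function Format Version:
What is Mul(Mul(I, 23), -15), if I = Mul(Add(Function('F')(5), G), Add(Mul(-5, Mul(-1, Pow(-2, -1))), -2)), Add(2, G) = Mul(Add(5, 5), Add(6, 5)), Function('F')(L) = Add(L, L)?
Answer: 183195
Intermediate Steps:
Function('F')(L) = Mul(2, L)
G = 108 (G = Add(-2, Mul(Add(5, 5), Add(6, 5))) = Add(-2, Mul(10, 11)) = Add(-2, 110) = 108)
I = -531 (I = Mul(Add(Mul(2, 5), 108), Add(Mul(-5, Mul(-1, Pow(-2, -1))), -2)) = Mul(Add(10, 108), Add(Mul(-5, Mul(-1, Rational(-1, 2))), -2)) = Mul(118, Add(Mul(-5, Rational(1, 2)), -2)) = Mul(118, Add(Rational(-5, 2), -2)) = Mul(118, Rational(-9, 2)) = -531)
Mul(Mul(I, 23), -15) = Mul(Mul(-531, 23), -15) = Mul(-12213, -15) = 183195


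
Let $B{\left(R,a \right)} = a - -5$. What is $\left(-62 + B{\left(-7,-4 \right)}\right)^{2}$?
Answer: $3721$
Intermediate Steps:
$B{\left(R,a \right)} = 5 + a$ ($B{\left(R,a \right)} = a + 5 = 5 + a$)
$\left(-62 + B{\left(-7,-4 \right)}\right)^{2} = \left(-62 + \left(5 - 4\right)\right)^{2} = \left(-62 + 1\right)^{2} = \left(-61\right)^{2} = 3721$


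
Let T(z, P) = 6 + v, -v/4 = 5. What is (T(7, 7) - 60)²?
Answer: 5476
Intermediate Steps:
v = -20 (v = -4*5 = -20)
T(z, P) = -14 (T(z, P) = 6 - 20 = -14)
(T(7, 7) - 60)² = (-14 - 60)² = (-74)² = 5476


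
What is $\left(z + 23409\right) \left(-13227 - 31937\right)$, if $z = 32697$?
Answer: $-2533971384$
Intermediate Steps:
$\left(z + 23409\right) \left(-13227 - 31937\right) = \left(32697 + 23409\right) \left(-13227 - 31937\right) = 56106 \left(-45164\right) = -2533971384$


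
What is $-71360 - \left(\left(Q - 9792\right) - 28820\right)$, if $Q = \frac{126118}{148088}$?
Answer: $- \frac{2424855971}{74044} \approx -32749.0$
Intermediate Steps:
$Q = \frac{63059}{74044}$ ($Q = 126118 \cdot \frac{1}{148088} = \frac{63059}{74044} \approx 0.85164$)
$-71360 - \left(\left(Q - 9792\right) - 28820\right) = -71360 - \left(\left(\frac{63059}{74044} - 9792\right) - 28820\right) = -71360 - \left(- \frac{724975789}{74044} - 28820\right) = -71360 - - \frac{2858923869}{74044} = -71360 + \frac{2858923869}{74044} = - \frac{2424855971}{74044}$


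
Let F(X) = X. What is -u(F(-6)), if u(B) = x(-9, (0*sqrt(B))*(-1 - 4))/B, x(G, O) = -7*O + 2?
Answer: 1/3 ≈ 0.33333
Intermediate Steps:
x(G, O) = 2 - 7*O
u(B) = 2/B (u(B) = (2 - 7*0*sqrt(B)*(-1 - 4))/B = (2 - 0*(-5))/B = (2 - 7*0)/B = (2 + 0)/B = 2/B)
-u(F(-6)) = -2/(-6) = -2*(-1)/6 = -1*(-1/3) = 1/3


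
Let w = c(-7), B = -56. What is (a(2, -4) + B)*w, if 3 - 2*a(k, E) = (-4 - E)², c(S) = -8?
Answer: 436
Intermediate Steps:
a(k, E) = 3/2 - (-4 - E)²/2
w = -8
(a(2, -4) + B)*w = ((3/2 - (4 - 4)²/2) - 56)*(-8) = ((3/2 - ½*0²) - 56)*(-8) = ((3/2 - ½*0) - 56)*(-8) = ((3/2 + 0) - 56)*(-8) = (3/2 - 56)*(-8) = -109/2*(-8) = 436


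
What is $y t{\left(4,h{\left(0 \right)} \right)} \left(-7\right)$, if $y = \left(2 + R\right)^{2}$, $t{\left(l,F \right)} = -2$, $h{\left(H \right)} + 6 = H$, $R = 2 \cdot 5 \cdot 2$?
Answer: $6776$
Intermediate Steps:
$R = 20$ ($R = 10 \cdot 2 = 20$)
$h{\left(H \right)} = -6 + H$
$y = 484$ ($y = \left(2 + 20\right)^{2} = 22^{2} = 484$)
$y t{\left(4,h{\left(0 \right)} \right)} \left(-7\right) = 484 \left(-2\right) \left(-7\right) = \left(-968\right) \left(-7\right) = 6776$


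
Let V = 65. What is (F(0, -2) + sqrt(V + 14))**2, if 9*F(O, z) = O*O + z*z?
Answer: 6415/81 + 8*sqrt(79)/9 ≈ 87.098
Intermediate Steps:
F(O, z) = O**2/9 + z**2/9 (F(O, z) = (O*O + z*z)/9 = (O**2 + z**2)/9 = O**2/9 + z**2/9)
(F(0, -2) + sqrt(V + 14))**2 = (((1/9)*0**2 + (1/9)*(-2)**2) + sqrt(65 + 14))**2 = (((1/9)*0 + (1/9)*4) + sqrt(79))**2 = ((0 + 4/9) + sqrt(79))**2 = (4/9 + sqrt(79))**2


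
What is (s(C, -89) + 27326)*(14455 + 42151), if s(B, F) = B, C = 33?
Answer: 1548683554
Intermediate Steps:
(s(C, -89) + 27326)*(14455 + 42151) = (33 + 27326)*(14455 + 42151) = 27359*56606 = 1548683554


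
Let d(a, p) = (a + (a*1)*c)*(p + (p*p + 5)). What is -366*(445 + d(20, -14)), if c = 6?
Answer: -9744750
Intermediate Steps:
d(a, p) = 7*a*(5 + p + p²) (d(a, p) = (a + (a*1)*6)*(p + (p*p + 5)) = (a + a*6)*(p + (p² + 5)) = (a + 6*a)*(p + (5 + p²)) = (7*a)*(5 + p + p²) = 7*a*(5 + p + p²))
-366*(445 + d(20, -14)) = -366*(445 + 7*20*(5 - 14 + (-14)²)) = -366*(445 + 7*20*(5 - 14 + 196)) = -366*(445 + 7*20*187) = -366*(445 + 26180) = -366*26625 = -9744750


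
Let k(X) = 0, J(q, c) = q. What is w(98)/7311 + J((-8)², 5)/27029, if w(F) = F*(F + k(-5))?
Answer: 260054420/197609019 ≈ 1.3160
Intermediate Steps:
w(F) = F² (w(F) = F*(F + 0) = F*F = F²)
w(98)/7311 + J((-8)², 5)/27029 = 98²/7311 + (-8)²/27029 = 9604*(1/7311) + 64*(1/27029) = 9604/7311 + 64/27029 = 260054420/197609019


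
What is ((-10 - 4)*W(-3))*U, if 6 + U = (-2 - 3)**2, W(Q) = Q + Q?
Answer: 1596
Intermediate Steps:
W(Q) = 2*Q
U = 19 (U = -6 + (-2 - 3)**2 = -6 + (-5)**2 = -6 + 25 = 19)
((-10 - 4)*W(-3))*U = ((-10 - 4)*(2*(-3)))*19 = -14*(-6)*19 = 84*19 = 1596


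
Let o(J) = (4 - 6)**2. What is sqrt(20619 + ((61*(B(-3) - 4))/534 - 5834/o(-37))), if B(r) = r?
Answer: 2*sqrt(341468970)/267 ≈ 138.42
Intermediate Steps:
o(J) = 4 (o(J) = (-2)**2 = 4)
sqrt(20619 + ((61*(B(-3) - 4))/534 - 5834/o(-37))) = sqrt(20619 + ((61*(-3 - 4))/534 - 5834/4)) = sqrt(20619 + ((61*(-7))*(1/534) - 5834*1/4)) = sqrt(20619 + (-427*1/534 - 2917/2)) = sqrt(20619 + (-427/534 - 2917/2)) = sqrt(20619 - 389633/267) = sqrt(5115640/267) = 2*sqrt(341468970)/267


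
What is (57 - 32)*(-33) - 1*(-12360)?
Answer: 11535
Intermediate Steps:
(57 - 32)*(-33) - 1*(-12360) = 25*(-33) + 12360 = -825 + 12360 = 11535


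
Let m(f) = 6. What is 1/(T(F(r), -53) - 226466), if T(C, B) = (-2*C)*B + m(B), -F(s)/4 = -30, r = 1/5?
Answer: -1/213740 ≈ -4.6786e-6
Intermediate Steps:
r = ⅕ ≈ 0.20000
F(s) = 120 (F(s) = -4*(-30) = 120)
T(C, B) = 6 - 2*B*C (T(C, B) = (-2*C)*B + 6 = -2*B*C + 6 = 6 - 2*B*C)
1/(T(F(r), -53) - 226466) = 1/((6 - 2*(-53)*120) - 226466) = 1/((6 + 12720) - 226466) = 1/(12726 - 226466) = 1/(-213740) = -1/213740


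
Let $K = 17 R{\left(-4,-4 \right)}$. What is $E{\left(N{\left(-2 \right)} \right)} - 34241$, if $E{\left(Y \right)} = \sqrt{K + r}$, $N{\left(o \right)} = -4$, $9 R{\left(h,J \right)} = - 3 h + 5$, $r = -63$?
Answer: $-34241 + \frac{i \sqrt{278}}{3} \approx -34241.0 + 5.5578 i$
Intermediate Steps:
$R{\left(h,J \right)} = \frac{5}{9} - \frac{h}{3}$ ($R{\left(h,J \right)} = \frac{- 3 h + 5}{9} = \frac{5 - 3 h}{9} = \frac{5}{9} - \frac{h}{3}$)
$K = \frac{289}{9}$ ($K = 17 \left(\frac{5}{9} - - \frac{4}{3}\right) = 17 \left(\frac{5}{9} + \frac{4}{3}\right) = 17 \cdot \frac{17}{9} = \frac{289}{9} \approx 32.111$)
$E{\left(Y \right)} = \frac{i \sqrt{278}}{3}$ ($E{\left(Y \right)} = \sqrt{\frac{289}{9} - 63} = \sqrt{- \frac{278}{9}} = \frac{i \sqrt{278}}{3}$)
$E{\left(N{\left(-2 \right)} \right)} - 34241 = \frac{i \sqrt{278}}{3} - 34241 = -34241 + \frac{i \sqrt{278}}{3}$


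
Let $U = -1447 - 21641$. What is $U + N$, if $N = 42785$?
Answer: $19697$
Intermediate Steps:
$U = -23088$
$U + N = -23088 + 42785 = 19697$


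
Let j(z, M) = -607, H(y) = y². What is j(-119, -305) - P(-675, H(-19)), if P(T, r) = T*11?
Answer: 6818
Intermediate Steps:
P(T, r) = 11*T
j(-119, -305) - P(-675, H(-19)) = -607 - 11*(-675) = -607 - 1*(-7425) = -607 + 7425 = 6818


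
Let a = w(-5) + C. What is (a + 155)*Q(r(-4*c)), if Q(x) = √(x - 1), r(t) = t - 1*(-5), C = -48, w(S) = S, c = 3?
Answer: 204*I*√2 ≈ 288.5*I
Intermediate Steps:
r(t) = 5 + t (r(t) = t + 5 = 5 + t)
Q(x) = √(-1 + x)
a = -53 (a = -5 - 48 = -53)
(a + 155)*Q(r(-4*c)) = (-53 + 155)*√(-1 + (5 - 4*3)) = 102*√(-1 + (5 - 12)) = 102*√(-1 - 7) = 102*√(-8) = 102*(2*I*√2) = 204*I*√2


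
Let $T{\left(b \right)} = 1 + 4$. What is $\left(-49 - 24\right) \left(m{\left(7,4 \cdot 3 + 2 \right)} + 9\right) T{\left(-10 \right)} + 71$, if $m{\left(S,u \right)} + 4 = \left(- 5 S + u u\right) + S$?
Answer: $-63074$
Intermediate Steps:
$T{\left(b \right)} = 5$
$m{\left(S,u \right)} = -4 + u^{2} - 4 S$ ($m{\left(S,u \right)} = -4 - \left(4 S - u u\right) = -4 - \left(- u^{2} + 4 S\right) = -4 + u^{2} - 4 S$)
$\left(-49 - 24\right) \left(m{\left(7,4 \cdot 3 + 2 \right)} + 9\right) T{\left(-10 \right)} + 71 = \left(-49 - 24\right) \left(\left(-4 + \left(4 \cdot 3 + 2\right)^{2} - 28\right) + 9\right) 5 + 71 = - 73 \left(\left(-4 + \left(12 + 2\right)^{2} - 28\right) + 9\right) 5 + 71 = - 73 \left(\left(-4 + 14^{2} - 28\right) + 9\right) 5 + 71 = - 73 \left(\left(-4 + 196 - 28\right) + 9\right) 5 + 71 = - 73 \left(164 + 9\right) 5 + 71 = \left(-73\right) 173 \cdot 5 + 71 = \left(-12629\right) 5 + 71 = -63145 + 71 = -63074$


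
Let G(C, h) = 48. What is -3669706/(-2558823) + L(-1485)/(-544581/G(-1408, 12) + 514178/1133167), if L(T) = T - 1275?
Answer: 126125000321827318/75189982708183929 ≈ 1.6774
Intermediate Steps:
L(T) = -1275 + T
-3669706/(-2558823) + L(-1485)/(-544581/G(-1408, 12) + 514178/1133167) = -3669706/(-2558823) + (-1275 - 1485)/(-544581/48 + 514178/1133167) = -3669706*(-1/2558823) - 2760/(-544581*1/48 + 514178*(1/1133167)) = 3669706/2558823 - 2760/(-181527/16 + 73454/161881) = 3669706/2558823 - 2760/(-29384597023/2590096) = 3669706/2558823 - 2760*(-2590096/29384597023) = 3669706/2558823 + 7148664960/29384597023 = 126125000321827318/75189982708183929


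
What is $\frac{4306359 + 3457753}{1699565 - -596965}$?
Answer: $\frac{3882056}{1148265} \approx 3.3808$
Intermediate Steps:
$\frac{4306359 + 3457753}{1699565 - -596965} = \frac{7764112}{1699565 + 596965} = \frac{7764112}{2296530} = 7764112 \cdot \frac{1}{2296530} = \frac{3882056}{1148265}$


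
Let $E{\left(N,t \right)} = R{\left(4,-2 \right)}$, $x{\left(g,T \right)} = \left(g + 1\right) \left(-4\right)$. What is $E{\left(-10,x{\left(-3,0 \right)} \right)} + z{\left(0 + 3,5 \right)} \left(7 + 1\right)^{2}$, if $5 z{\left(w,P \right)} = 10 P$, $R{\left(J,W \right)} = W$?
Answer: $638$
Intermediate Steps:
$x{\left(g,T \right)} = -4 - 4 g$ ($x{\left(g,T \right)} = \left(1 + g\right) \left(-4\right) = -4 - 4 g$)
$z{\left(w,P \right)} = 2 P$ ($z{\left(w,P \right)} = \frac{10 P}{5} = 2 P$)
$E{\left(N,t \right)} = -2$
$E{\left(-10,x{\left(-3,0 \right)} \right)} + z{\left(0 + 3,5 \right)} \left(7 + 1\right)^{2} = -2 + 2 \cdot 5 \left(7 + 1\right)^{2} = -2 + 10 \cdot 8^{2} = -2 + 10 \cdot 64 = -2 + 640 = 638$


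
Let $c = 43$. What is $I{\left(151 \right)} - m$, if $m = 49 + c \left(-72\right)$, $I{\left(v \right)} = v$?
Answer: $3198$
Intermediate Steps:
$m = -3047$ ($m = 49 + 43 \left(-72\right) = 49 - 3096 = -3047$)
$I{\left(151 \right)} - m = 151 - -3047 = 151 + 3047 = 3198$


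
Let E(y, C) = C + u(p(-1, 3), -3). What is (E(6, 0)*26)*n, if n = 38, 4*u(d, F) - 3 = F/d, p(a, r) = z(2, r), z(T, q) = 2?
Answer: 741/2 ≈ 370.50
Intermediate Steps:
p(a, r) = 2
u(d, F) = 3/4 + F/(4*d) (u(d, F) = 3/4 + (F/d)/4 = 3/4 + F/(4*d))
E(y, C) = 3/8 + C (E(y, C) = C + (1/4)*(-3 + 3*2)/2 = C + (1/4)*(1/2)*(-3 + 6) = C + (1/4)*(1/2)*3 = C + 3/8 = 3/8 + C)
(E(6, 0)*26)*n = ((3/8 + 0)*26)*38 = ((3/8)*26)*38 = (39/4)*38 = 741/2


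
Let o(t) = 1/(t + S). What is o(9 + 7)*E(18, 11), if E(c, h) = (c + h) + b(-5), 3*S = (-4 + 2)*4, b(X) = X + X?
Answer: 57/40 ≈ 1.4250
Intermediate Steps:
b(X) = 2*X
S = -8/3 (S = ((-4 + 2)*4)/3 = (-2*4)/3 = (⅓)*(-8) = -8/3 ≈ -2.6667)
E(c, h) = -10 + c + h (E(c, h) = (c + h) + 2*(-5) = (c + h) - 10 = -10 + c + h)
o(t) = 1/(-8/3 + t) (o(t) = 1/(t - 8/3) = 1/(-8/3 + t))
o(9 + 7)*E(18, 11) = (3/(-8 + 3*(9 + 7)))*(-10 + 18 + 11) = (3/(-8 + 3*16))*19 = (3/(-8 + 48))*19 = (3/40)*19 = 57/40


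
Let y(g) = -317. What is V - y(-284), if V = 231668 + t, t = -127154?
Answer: 104831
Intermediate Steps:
V = 104514 (V = 231668 - 127154 = 104514)
V - y(-284) = 104514 - 1*(-317) = 104514 + 317 = 104831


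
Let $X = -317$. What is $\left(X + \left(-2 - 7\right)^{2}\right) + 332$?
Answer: $96$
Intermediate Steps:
$\left(X + \left(-2 - 7\right)^{2}\right) + 332 = \left(-317 + \left(-2 - 7\right)^{2}\right) + 332 = \left(-317 + \left(-9\right)^{2}\right) + 332 = \left(-317 + 81\right) + 332 = -236 + 332 = 96$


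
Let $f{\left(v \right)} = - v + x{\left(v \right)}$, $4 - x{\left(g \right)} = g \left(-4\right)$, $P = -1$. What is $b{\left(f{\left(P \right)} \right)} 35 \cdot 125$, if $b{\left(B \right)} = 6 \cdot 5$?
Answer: $131250$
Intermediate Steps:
$x{\left(g \right)} = 4 + 4 g$ ($x{\left(g \right)} = 4 - g \left(-4\right) = 4 - - 4 g = 4 + 4 g$)
$f{\left(v \right)} = 4 + 3 v$ ($f{\left(v \right)} = - v + \left(4 + 4 v\right) = 4 + 3 v$)
$b{\left(B \right)} = 30$
$b{\left(f{\left(P \right)} \right)} 35 \cdot 125 = 30 \cdot 35 \cdot 125 = 1050 \cdot 125 = 131250$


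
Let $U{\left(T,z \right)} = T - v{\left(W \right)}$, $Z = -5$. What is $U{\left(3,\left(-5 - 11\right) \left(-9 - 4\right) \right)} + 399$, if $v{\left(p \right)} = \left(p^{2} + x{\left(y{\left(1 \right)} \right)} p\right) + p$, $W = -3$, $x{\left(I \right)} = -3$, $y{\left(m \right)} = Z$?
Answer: $387$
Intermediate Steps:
$y{\left(m \right)} = -5$
$v{\left(p \right)} = p^{2} - 2 p$ ($v{\left(p \right)} = \left(p^{2} - 3 p\right) + p = p^{2} - 2 p$)
$U{\left(T,z \right)} = -15 + T$ ($U{\left(T,z \right)} = T - - 3 \left(-2 - 3\right) = T - \left(-3\right) \left(-5\right) = T - 15 = -15 + T$)
$U{\left(3,\left(-5 - 11\right) \left(-9 - 4\right) \right)} + 399 = \left(-15 + 3\right) + 399 = -12 + 399 = 387$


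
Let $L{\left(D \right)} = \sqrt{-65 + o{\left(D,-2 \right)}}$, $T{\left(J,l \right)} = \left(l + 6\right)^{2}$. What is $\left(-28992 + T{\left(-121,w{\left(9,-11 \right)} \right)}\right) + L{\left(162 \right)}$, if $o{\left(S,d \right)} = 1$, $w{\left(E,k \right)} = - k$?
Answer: $-28703 + 8 i \approx -28703.0 + 8.0 i$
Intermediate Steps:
$T{\left(J,l \right)} = \left(6 + l\right)^{2}$
$L{\left(D \right)} = 8 i$ ($L{\left(D \right)} = \sqrt{-65 + 1} = \sqrt{-64} = 8 i$)
$\left(-28992 + T{\left(-121,w{\left(9,-11 \right)} \right)}\right) + L{\left(162 \right)} = \left(-28992 + \left(6 - -11\right)^{2}\right) + 8 i = \left(-28992 + \left(6 + 11\right)^{2}\right) + 8 i = \left(-28992 + 17^{2}\right) + 8 i = \left(-28992 + 289\right) + 8 i = -28703 + 8 i$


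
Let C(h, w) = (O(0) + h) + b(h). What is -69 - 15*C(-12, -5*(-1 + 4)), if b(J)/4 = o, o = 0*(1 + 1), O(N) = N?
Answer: 111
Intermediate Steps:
o = 0 (o = 0*2 = 0)
b(J) = 0 (b(J) = 4*0 = 0)
C(h, w) = h (C(h, w) = (0 + h) + 0 = h + 0 = h)
-69 - 15*C(-12, -5*(-1 + 4)) = -69 - 15*(-12) = -69 + 180 = 111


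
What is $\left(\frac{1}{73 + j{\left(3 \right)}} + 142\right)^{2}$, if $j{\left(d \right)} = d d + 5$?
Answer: $\frac{152646025}{7569} \approx 20167.0$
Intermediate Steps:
$j{\left(d \right)} = 5 + d^{2}$ ($j{\left(d \right)} = d^{2} + 5 = 5 + d^{2}$)
$\left(\frac{1}{73 + j{\left(3 \right)}} + 142\right)^{2} = \left(\frac{1}{73 + \left(5 + 3^{2}\right)} + 142\right)^{2} = \left(\frac{1}{73 + \left(5 + 9\right)} + 142\right)^{2} = \left(\frac{1}{73 + 14} + 142\right)^{2} = \left(\frac{1}{87} + 142\right)^{2} = \left(\frac{12355}{87}\right)^{2} = \frac{152646025}{7569}$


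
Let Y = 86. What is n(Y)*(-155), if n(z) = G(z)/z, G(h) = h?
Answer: -155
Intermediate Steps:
n(z) = 1 (n(z) = z/z = 1)
n(Y)*(-155) = 1*(-155) = -155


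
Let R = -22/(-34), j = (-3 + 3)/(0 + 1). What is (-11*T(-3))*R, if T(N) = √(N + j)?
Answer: -121*I*√3/17 ≈ -12.328*I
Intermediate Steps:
j = 0 (j = 0/1 = 0*1 = 0)
R = 11/17 (R = -22*(-1/34) = 11/17 ≈ 0.64706)
T(N) = √N (T(N) = √(N + 0) = √N)
(-11*T(-3))*R = -11*I*√3*(11/17) = -121*I*√3/17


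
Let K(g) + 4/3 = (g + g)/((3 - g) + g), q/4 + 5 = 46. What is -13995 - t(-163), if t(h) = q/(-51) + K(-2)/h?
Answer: -116313839/8313 ≈ -13992.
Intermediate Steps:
q = 164 (q = -20 + 4*46 = -20 + 184 = 164)
K(g) = -4/3 + 2*g/3 (K(g) = -4/3 + (g + g)/((3 - g) + g) = -4/3 + (2*g)/3 = -4/3 + (2*g)*(⅓) = -4/3 + 2*g/3)
t(h) = -164/51 - 8/(3*h) (t(h) = 164/(-51) + (-4/3 + (⅔)*(-2))/h = 164*(-1/51) + (-4/3 - 4/3)/h = -164/51 - 8/(3*h))
-13995 - t(-163) = -13995 - 4*(-34 - 41*(-163))/(51*(-163)) = -13995 - 4*(-1)*(-34 + 6683)/(51*163) = -13995 - 4*(-1)*6649/(51*163) = -13995 - 1*(-26596/8313) = -13995 + 26596/8313 = -116313839/8313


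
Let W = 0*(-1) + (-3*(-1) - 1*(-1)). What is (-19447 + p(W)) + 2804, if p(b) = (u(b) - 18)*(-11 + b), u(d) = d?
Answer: -16545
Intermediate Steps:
W = 4 (W = 0 + (3 + 1) = 0 + 4 = 4)
p(b) = (-18 + b)*(-11 + b) (p(b) = (b - 18)*(-11 + b) = (-18 + b)*(-11 + b))
(-19447 + p(W)) + 2804 = (-19447 + (198 + 4² - 29*4)) + 2804 = (-19447 + (198 + 16 - 116)) + 2804 = (-19447 + 98) + 2804 = -19349 + 2804 = -16545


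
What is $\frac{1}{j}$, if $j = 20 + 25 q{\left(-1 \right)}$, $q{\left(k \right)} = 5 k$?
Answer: $- \frac{1}{105} \approx -0.0095238$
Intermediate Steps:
$j = -105$ ($j = 20 + 25 \cdot 5 \left(-1\right) = 20 + 25 \left(-5\right) = 20 - 125 = -105$)
$\frac{1}{j} = \frac{1}{-105} = - \frac{1}{105}$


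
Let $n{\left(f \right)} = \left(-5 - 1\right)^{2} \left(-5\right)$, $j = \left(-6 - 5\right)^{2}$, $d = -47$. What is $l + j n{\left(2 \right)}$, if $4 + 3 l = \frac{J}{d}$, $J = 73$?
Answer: $- \frac{1023747}{47} \approx -21782.0$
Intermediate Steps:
$j = 121$ ($j = \left(-11\right)^{2} = 121$)
$n{\left(f \right)} = -180$ ($n{\left(f \right)} = \left(-6\right)^{2} \left(-5\right) = 36 \left(-5\right) = -180$)
$l = - \frac{87}{47}$ ($l = - \frac{4}{3} + \frac{73 \frac{1}{-47}}{3} = - \frac{4}{3} + \frac{73 \left(- \frac{1}{47}\right)}{3} = - \frac{4}{3} + \frac{1}{3} \left(- \frac{73}{47}\right) = - \frac{4}{3} - \frac{73}{141} = - \frac{87}{47} \approx -1.8511$)
$l + j n{\left(2 \right)} = - \frac{87}{47} + 121 \left(-180\right) = - \frac{87}{47} - 21780 = - \frac{1023747}{47}$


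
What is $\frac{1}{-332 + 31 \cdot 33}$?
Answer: $\frac{1}{691} \approx 0.0014472$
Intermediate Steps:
$\frac{1}{-332 + 31 \cdot 33} = \frac{1}{-332 + 1023} = \frac{1}{691}$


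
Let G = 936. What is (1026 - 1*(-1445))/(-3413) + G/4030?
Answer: -260137/529015 ≈ -0.49174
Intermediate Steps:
(1026 - 1*(-1445))/(-3413) + G/4030 = (1026 - 1*(-1445))/(-3413) + 936/4030 = (1026 + 1445)*(-1/3413) + 936*(1/4030) = 2471*(-1/3413) + 36/155 = -2471/3413 + 36/155 = -260137/529015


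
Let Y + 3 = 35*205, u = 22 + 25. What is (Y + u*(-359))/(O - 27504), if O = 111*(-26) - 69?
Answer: 9701/30459 ≈ 0.31849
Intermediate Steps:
u = 47
Y = 7172 (Y = -3 + 35*205 = -3 + 7175 = 7172)
O = -2955 (O = -2886 - 69 = -2955)
(Y + u*(-359))/(O - 27504) = (7172 + 47*(-359))/(-2955 - 27504) = (7172 - 16873)/(-30459) = -9701*(-1/30459) = 9701/30459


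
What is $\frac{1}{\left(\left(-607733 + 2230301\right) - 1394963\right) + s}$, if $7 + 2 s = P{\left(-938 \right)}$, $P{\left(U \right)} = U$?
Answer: $\frac{2}{454265} \approx 4.4027 \cdot 10^{-6}$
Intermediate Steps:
$s = - \frac{945}{2}$ ($s = - \frac{7}{2} + \frac{1}{2} \left(-938\right) = - \frac{7}{2} - 469 = - \frac{945}{2} \approx -472.5$)
$\frac{1}{\left(\left(-607733 + 2230301\right) - 1394963\right) + s} = \frac{1}{\left(\left(-607733 + 2230301\right) - 1394963\right) - \frac{945}{2}} = \frac{1}{\left(1622568 - 1394963\right) - \frac{945}{2}} = \frac{1}{227605 - \frac{945}{2}} = \frac{1}{\frac{454265}{2}} = \frac{2}{454265}$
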